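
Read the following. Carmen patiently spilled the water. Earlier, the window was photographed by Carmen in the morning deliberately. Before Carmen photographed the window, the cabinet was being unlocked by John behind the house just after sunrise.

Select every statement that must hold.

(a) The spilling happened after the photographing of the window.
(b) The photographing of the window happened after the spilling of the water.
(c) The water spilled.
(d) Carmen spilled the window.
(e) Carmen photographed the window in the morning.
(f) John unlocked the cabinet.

(a), (c), (e)

(a) Entailed — the narrative places the photographing before the spilling.
(b) Not entailed — the narrative places the photographing before the spilling, not after.
(c) Entailed — 'Carmen spilled the water' is causative; it entails the inchoative 'the water spilled'.
(d) Not entailed — Carmen spilled the water, not the window; the window belongs to the photographing event.
(e) Entailed — dropping 'deliberately' leaves a sub-description the original still satisfies.
(f) Not entailed — 'was unlocking' is progressive on an accomplishment; it does not entail the completed 'unlocked'.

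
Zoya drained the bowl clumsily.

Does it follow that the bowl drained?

'Zoya drained the bowl' is the causative; it entails the inchoative 'the bowl drained'.

yes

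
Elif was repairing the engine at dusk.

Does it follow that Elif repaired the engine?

no

'was repairing' is progressive; for an accomplishment like 'repair the engine', it doesn't entail completion.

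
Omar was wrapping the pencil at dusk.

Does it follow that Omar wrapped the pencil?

no

'was wrapping' is progressive; for an accomplishment like 'wrap the pencil', it doesn't entail completion.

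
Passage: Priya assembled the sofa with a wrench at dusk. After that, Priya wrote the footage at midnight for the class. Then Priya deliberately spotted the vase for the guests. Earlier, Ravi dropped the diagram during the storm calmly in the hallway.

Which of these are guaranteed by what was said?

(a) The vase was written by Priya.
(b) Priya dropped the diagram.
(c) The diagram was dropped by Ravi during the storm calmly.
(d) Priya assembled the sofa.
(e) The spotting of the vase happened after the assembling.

(c), (d), (e)

(a) Not entailed — Priya wrote the footage, not the vase; the vase belongs to the spotting event.
(b) Not entailed — the passage has Ravi dropping the diagram, not Priya.
(c) Entailed — every conjunct here is already in the original dropping event.
(d) Entailed — dropping 'at dusk', 'with a wrench' leaves a sub-description the original still satisfies.
(e) Entailed — the narrative places the assembling before the spotting.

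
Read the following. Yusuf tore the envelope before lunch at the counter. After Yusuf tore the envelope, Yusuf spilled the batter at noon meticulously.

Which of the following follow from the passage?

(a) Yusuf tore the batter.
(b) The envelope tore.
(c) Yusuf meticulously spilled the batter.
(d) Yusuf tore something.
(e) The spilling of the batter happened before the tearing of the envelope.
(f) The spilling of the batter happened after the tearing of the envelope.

(b), (c), (d), (f)

(a) Not entailed — Yusuf tore the envelope, not the batter; the batter belongs to the spilling event.
(b) Entailed — 'Yusuf tore the envelope' is causative; it entails the inchoative 'the envelope tore'.
(c) Entailed — dropping 'at noon' leaves a sub-description the original still satisfies.
(d) Entailed — this follows by dropping conjuncts from the tearing event's description.
(e) Not entailed — the narrative places the tearing before the spilling, not after.
(f) Entailed — the narrative places the tearing before the spilling.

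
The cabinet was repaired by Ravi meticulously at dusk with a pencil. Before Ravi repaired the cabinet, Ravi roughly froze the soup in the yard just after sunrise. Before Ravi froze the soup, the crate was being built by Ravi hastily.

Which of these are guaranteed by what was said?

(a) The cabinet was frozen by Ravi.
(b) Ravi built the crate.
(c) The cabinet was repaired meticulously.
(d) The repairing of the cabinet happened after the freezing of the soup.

(a) Not entailed — Ravi froze the soup, not the cabinet; the cabinet belongs to the repairing event.
(b) Not entailed — 'was building' is progressive on an accomplishment; it does not entail the completed 'built'.
(c) Entailed — dropping 'with a pencil', 'at dusk' and generalizing the agent leaves a sub-description the original still satisfies.
(d) Entailed — the narrative places the freezing before the repairing.

(c), (d)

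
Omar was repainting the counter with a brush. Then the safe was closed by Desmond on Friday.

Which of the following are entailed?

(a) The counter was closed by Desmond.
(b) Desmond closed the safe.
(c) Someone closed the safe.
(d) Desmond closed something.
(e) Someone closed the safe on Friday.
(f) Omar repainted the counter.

(a) Not entailed — Desmond closed the safe, not the counter; the counter belongs to the repainting event.
(b) Entailed — the original entails any weakening of itself; this just drops 'on Friday'.
(c) Entailed — every conjunct here is already in the original closing event.
(d) Entailed — the original entails any weakening of itself; this just drops 'on Friday' and generalizes the patient.
(e) Entailed — every conjunct here is already in the original closing event.
(f) Not entailed — 'was repainting' is progressive on an accomplishment; it does not entail the completed 'repainted'.

(b), (c), (d), (e)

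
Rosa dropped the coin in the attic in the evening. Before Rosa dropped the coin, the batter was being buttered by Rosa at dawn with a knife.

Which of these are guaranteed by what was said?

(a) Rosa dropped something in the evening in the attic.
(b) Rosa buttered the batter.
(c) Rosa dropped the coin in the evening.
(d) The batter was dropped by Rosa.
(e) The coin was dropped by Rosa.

(a) Entailed — generalizing the patient leaves a sub-description the original still satisfies.
(b) Not entailed — 'was buttering' is progressive on an accomplishment; it does not entail the completed 'buttered'.
(c) Entailed — dropping 'in the attic' leaves a sub-description the original still satisfies.
(d) Not entailed — Rosa dropped the coin, not the batter; the batter belongs to the buttering event.
(e) Entailed — dropping 'in the attic', 'in the evening' leaves a sub-description the original still satisfies.

(a), (c), (e)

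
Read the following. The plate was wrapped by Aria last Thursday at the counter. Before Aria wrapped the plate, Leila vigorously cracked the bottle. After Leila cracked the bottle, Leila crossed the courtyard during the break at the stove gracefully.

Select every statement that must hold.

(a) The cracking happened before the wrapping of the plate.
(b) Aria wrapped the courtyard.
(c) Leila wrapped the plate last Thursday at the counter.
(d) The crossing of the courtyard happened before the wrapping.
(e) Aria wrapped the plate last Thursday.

(a) Entailed — the narrative places the cracking before the wrapping.
(b) Not entailed — Aria wrapped the plate, not the courtyard; the courtyard belongs to the crossing event.
(c) Not entailed — the passage has Aria wrapping the plate, not Leila.
(d) Not entailed — the narrative doesn't order the crossing relative to the wrapping.
(e) Entailed — this follows by dropping conjuncts from the wrapping event's description.

(a), (e)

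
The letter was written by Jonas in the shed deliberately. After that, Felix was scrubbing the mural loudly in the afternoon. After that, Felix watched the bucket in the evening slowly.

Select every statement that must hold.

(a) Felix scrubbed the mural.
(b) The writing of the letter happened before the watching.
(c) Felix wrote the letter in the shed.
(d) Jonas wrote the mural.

(a) Entailed — 'scrub' is an activity; 'was scrubbing' entails that some scrubbing happened, so 'scrubbed' holds.
(b) Entailed — the narrative places the writing before the watching.
(c) Not entailed — the passage has Jonas writing the letter, not Felix.
(d) Not entailed — Jonas wrote the letter, not the mural; the mural belongs to the scrubbing event.

(a), (b)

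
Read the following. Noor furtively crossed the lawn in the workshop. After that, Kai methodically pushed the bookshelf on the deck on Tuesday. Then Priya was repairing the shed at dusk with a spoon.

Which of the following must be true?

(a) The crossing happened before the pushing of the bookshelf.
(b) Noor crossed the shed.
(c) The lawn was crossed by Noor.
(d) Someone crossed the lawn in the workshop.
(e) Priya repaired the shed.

(a) Entailed — the narrative places the crossing before the pushing.
(b) Not entailed — Noor crossed the lawn, not the shed; the shed belongs to the repairing event.
(c) Entailed — every conjunct here is already in the original crossing event.
(d) Entailed — the original entails any weakening of itself; this just drops 'furtively' and generalizes the agent.
(e) Not entailed — 'was repairing' is progressive on an accomplishment; it does not entail the completed 'repaired'.

(a), (c), (d)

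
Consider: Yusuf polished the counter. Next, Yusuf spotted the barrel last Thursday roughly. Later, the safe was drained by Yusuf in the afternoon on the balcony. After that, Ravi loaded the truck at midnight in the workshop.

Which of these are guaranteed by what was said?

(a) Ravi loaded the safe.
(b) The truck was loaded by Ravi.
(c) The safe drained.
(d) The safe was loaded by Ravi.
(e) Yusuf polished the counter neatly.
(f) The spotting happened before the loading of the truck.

(a) Not entailed — Ravi loaded the truck, not the safe; the safe belongs to the draining event.
(b) Entailed — dropping 'in the workshop', 'at midnight' leaves a sub-description the original still satisfies.
(c) Entailed — 'Yusuf drained the safe' is causative; it entails the inchoative 'the safe drained'.
(d) Not entailed — Ravi loaded the truck, not the safe; the safe belongs to the draining event.
(e) Not entailed — 'neatly' adds information not in the original event.
(f) Entailed — the narrative places the spotting before the loading.

(b), (c), (f)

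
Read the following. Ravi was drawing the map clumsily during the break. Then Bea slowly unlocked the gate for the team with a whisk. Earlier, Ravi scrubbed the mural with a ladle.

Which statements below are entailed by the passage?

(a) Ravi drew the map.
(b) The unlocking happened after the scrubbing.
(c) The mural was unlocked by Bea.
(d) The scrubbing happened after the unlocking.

(b)

(a) Not entailed — 'was drawing' is progressive on an accomplishment; it does not entail the completed 'drew'.
(b) Entailed — the narrative places the scrubbing before the unlocking.
(c) Not entailed — Bea unlocked the gate, not the mural; the mural belongs to the scrubbing event.
(d) Not entailed — the narrative places the scrubbing before the unlocking, not after.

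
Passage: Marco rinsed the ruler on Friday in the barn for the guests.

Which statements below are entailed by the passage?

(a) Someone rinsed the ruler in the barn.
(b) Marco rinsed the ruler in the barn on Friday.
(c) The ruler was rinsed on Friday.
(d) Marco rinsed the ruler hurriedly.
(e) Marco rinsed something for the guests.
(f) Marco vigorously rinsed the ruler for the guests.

(a), (b), (c), (e)

(a) Entailed — the original entails any weakening of itself; this just drops 'on Friday', 'for the guests' and generalizes the agent.
(b) Entailed — every conjunct here is already in the original rinsing event.
(c) Entailed — the original entails any weakening of itself; this just drops 'for the guests', 'in the barn' and generalizes the agent.
(d) Not entailed — 'hurriedly' adds information not in the original event.
(e) Entailed — this follows by dropping conjuncts from the rinsing event's description.
(f) Not entailed — 'vigorously' adds information not in the original event.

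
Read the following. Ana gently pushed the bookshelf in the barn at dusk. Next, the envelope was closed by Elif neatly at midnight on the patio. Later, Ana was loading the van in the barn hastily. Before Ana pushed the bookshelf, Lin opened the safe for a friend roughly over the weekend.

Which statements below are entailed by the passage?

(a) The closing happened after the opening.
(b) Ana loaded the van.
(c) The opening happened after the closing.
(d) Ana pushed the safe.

(a) Entailed — the narrative places the opening before the closing.
(b) Not entailed — 'was loading' is progressive on an accomplishment; it does not entail the completed 'loaded'.
(c) Not entailed — the narrative places the opening before the closing, not after.
(d) Not entailed — Ana pushed the bookshelf, not the safe; the safe belongs to the opening event.

(a)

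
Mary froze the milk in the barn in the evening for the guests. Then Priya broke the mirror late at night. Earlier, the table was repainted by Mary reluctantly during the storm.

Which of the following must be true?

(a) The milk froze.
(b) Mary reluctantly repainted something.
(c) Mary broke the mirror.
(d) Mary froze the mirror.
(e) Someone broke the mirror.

(a) Entailed — 'Mary froze the milk' is causative; it entails the inchoative 'the milk froze'.
(b) Entailed — the original entails any weakening of itself; this just drops 'during the storm' and generalizes the patient.
(c) Not entailed — the passage has Priya breaking the mirror, not Mary.
(d) Not entailed — Mary froze the milk, not the mirror; the mirror belongs to the breaking event.
(e) Entailed — dropping 'late at night' and generalizing the agent leaves a sub-description the original still satisfies.

(a), (b), (e)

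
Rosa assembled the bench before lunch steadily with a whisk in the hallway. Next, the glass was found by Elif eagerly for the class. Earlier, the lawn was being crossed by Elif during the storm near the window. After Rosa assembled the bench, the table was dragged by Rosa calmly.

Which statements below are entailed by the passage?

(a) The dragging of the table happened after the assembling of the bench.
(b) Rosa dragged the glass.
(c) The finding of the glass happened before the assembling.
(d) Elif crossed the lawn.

(a)

(a) Entailed — the narrative places the assembling before the dragging.
(b) Not entailed — Rosa dragged the table, not the glass; the glass belongs to the finding event.
(c) Not entailed — the narrative places the assembling before the finding, not after.
(d) Not entailed — 'was crossing' is progressive on an accomplishment; it does not entail the completed 'crossed'.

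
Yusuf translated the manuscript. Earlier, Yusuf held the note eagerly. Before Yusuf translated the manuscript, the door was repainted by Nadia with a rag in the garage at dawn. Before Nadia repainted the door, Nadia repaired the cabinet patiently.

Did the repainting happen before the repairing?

no

The narrative orders the repairing before the repainting.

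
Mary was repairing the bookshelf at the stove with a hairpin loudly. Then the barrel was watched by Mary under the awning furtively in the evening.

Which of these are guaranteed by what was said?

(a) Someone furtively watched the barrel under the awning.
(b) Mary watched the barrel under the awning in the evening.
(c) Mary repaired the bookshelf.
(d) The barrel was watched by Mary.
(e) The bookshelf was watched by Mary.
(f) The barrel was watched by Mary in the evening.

(a) Entailed — every conjunct here is already in the original watching event.
(b) Entailed — dropping 'furtively' leaves a sub-description the original still satisfies.
(c) Not entailed — 'was repairing' is progressive on an accomplishment; it does not entail the completed 'repaired'.
(d) Entailed — this follows by dropping conjuncts from the watching event's description.
(e) Not entailed — Mary watched the barrel, not the bookshelf; the bookshelf belongs to the repairing event.
(f) Entailed — dropping 'furtively', 'under the awning' leaves a sub-description the original still satisfies.

(a), (b), (d), (f)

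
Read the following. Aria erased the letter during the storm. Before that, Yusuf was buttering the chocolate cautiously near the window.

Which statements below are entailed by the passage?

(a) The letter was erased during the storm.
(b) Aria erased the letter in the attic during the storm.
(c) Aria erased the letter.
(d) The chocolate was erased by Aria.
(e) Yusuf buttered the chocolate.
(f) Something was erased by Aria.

(a) Entailed — this follows by dropping conjuncts from the erasing event's description.
(b) Not entailed — 'in the attic' adds information not in the original event.
(c) Entailed — the original entails any weakening of itself; this just drops 'during the storm'.
(d) Not entailed — Aria erased the letter, not the chocolate; the chocolate belongs to the buttering event.
(e) Not entailed — 'was buttering' is progressive on an accomplishment; it does not entail the completed 'buttered'.
(f) Entailed — this follows by dropping conjuncts from the erasing event's description.

(a), (c), (f)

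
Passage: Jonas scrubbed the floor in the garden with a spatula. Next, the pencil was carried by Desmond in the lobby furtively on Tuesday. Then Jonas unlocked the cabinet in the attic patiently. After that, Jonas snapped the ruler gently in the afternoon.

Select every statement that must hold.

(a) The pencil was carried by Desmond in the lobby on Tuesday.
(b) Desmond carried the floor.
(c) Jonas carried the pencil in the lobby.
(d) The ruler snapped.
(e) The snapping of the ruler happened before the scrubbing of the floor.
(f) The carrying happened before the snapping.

(a) Entailed — this follows by dropping conjuncts from the carrying event's description.
(b) Not entailed — Desmond carried the pencil, not the floor; the floor belongs to the scrubbing event.
(c) Not entailed — the passage has Desmond carrying the pencil, not Jonas.
(d) Entailed — 'Jonas snapped the ruler' is causative; it entails the inchoative 'the ruler snapped'.
(e) Not entailed — the narrative places the scrubbing before the snapping, not after.
(f) Entailed — the narrative places the carrying before the snapping.

(a), (d), (f)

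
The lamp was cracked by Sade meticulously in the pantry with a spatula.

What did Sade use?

'with a spatula' marks the instrument of the cracking event.

a spatula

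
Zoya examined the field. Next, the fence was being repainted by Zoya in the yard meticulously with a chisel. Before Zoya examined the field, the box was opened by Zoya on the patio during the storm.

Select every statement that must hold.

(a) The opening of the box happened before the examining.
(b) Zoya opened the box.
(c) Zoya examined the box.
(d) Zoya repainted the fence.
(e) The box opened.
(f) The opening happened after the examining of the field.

(a) Entailed — the narrative places the opening before the examining.
(b) Entailed — every conjunct here is already in the original opening event.
(c) Not entailed — Zoya examined the field, not the box; the box belongs to the opening event.
(d) Not entailed — 'was repainting' is progressive on an accomplishment; it does not entail the completed 'repainted'.
(e) Entailed — 'Zoya opened the box' is causative; it entails the inchoative 'the box opened'.
(f) Not entailed — the narrative places the opening before the examining, not after.

(a), (b), (e)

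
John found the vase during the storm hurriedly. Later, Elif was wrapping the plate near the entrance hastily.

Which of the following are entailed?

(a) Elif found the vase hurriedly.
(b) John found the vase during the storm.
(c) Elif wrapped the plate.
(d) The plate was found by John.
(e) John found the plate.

(a) Not entailed — the passage has John finding the vase, not Elif.
(b) Entailed — every conjunct here is already in the original finding event.
(c) Not entailed — 'was wrapping' is progressive on an accomplishment; it does not entail the completed 'wrapped'.
(d) Not entailed — John found the vase, not the plate; the plate belongs to the wrapping event.
(e) Not entailed — John found the vase, not the plate; the plate belongs to the wrapping event.

(b)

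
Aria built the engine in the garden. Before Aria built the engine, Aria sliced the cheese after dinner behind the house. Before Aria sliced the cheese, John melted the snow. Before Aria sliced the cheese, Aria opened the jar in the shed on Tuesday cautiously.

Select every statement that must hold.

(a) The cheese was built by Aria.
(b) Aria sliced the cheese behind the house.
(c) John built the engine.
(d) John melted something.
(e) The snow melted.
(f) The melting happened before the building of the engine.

(b), (d), (e), (f)

(a) Not entailed — Aria built the engine, not the cheese; the cheese belongs to the slicing event.
(b) Entailed — this follows by dropping conjuncts from the slicing event's description.
(c) Not entailed — the passage has Aria building the engine, not John.
(d) Entailed — every conjunct here is already in the original melting event.
(e) Entailed — 'John melted the snow' is causative; it entails the inchoative 'the snow melted'.
(f) Entailed — the narrative places the melting before the building.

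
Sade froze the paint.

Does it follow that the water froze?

Nothing is said about any water; only the paint is affected.

no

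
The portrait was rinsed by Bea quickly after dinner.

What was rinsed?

the portrait

'the portrait' marks the patient of the rinsing event.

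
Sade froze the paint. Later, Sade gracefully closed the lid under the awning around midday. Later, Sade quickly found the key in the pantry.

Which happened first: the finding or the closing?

The connectives place the closing before the finding.

the closing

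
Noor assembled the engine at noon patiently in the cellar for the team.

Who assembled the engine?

Noor

'Noor' marks the agent of the assembling event.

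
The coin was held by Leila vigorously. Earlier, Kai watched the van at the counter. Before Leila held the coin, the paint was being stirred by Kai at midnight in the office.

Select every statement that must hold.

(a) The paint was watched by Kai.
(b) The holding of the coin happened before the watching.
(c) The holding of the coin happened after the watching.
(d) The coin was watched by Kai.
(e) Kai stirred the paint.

(c), (e)

(a) Not entailed — Kai watched the van, not the paint; the paint belongs to the stirring event.
(b) Not entailed — the narrative places the watching before the holding, not after.
(c) Entailed — the narrative places the watching before the holding.
(d) Not entailed — Kai watched the van, not the coin; the coin belongs to the holding event.
(e) Entailed — 'stir' is an activity; 'was stirring' entails that some stirring happened, so 'stirred' holds.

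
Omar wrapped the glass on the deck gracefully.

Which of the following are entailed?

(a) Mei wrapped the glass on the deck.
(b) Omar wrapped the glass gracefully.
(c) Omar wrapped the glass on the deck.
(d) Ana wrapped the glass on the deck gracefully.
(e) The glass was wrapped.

(b), (c), (e)

(a) Not entailed — the passage has Omar wrapping the glass, not Mei.
(b) Entailed — this follows by dropping conjuncts from the wrapping event's description.
(c) Entailed — the original entails any weakening of itself; this just drops 'gracefully'.
(d) Not entailed — the passage has Omar wrapping the glass, not Ana.
(e) Entailed — this follows by dropping conjuncts from the wrapping event's description.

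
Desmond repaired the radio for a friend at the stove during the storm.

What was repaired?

the radio

'the radio' marks the patient of the repairing event.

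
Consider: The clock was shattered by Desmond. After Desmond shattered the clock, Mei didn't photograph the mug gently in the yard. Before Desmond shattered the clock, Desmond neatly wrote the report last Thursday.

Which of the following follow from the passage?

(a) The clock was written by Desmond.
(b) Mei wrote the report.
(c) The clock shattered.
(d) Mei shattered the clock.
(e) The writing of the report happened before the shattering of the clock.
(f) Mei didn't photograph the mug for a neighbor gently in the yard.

(a) Not entailed — Desmond wrote the report, not the clock; the clock belongs to the shattering event.
(b) Not entailed — the passage has Desmond writing the report, not Mei.
(c) Entailed — 'Desmond shattered the clock' is causative; it entails the inchoative 'the clock shattered'.
(d) Not entailed — the passage has Desmond shattering the clock, not Mei.
(e) Entailed — the narrative places the writing before the shattering.
(f) Entailed — under negation, adding a further restriction is entailed: if no such photographing event occurred, none occurred for a neighbor either.

(c), (e), (f)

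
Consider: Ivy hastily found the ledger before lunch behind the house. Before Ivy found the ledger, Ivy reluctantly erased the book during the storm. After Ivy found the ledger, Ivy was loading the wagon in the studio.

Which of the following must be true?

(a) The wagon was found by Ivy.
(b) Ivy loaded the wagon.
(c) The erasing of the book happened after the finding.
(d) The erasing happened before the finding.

(d)

(a) Not entailed — Ivy found the ledger, not the wagon; the wagon belongs to the loading event.
(b) Not entailed — 'was loading' is progressive on an accomplishment; it does not entail the completed 'loaded'.
(c) Not entailed — the narrative places the erasing before the finding, not after.
(d) Entailed — the narrative places the erasing before the finding.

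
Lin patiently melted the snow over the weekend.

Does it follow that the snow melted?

yes

'Lin melted the snow' is the causative; it entails the inchoative 'the snow melted'.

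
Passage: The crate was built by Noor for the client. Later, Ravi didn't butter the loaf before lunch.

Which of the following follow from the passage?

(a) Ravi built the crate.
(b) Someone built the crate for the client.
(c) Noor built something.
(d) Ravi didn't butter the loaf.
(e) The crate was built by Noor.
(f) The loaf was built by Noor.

(a) Not entailed — the passage has Noor building the crate, not Ravi.
(b) Entailed — every conjunct here is already in the original building event.
(c) Entailed — dropping 'for the client' and generalizing the patient leaves a sub-description the original still satisfies.
(d) Not entailed — dropping 'before lunch' under negation is not valid — the original leaves open that Ravi buttered the loaf some other way.
(e) Entailed — every conjunct here is already in the original building event.
(f) Not entailed — Noor built the crate, not the loaf; the loaf belongs to the buttering event.

(b), (c), (e)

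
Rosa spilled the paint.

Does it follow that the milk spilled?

no

Nothing is said about any milk; only the paint is affected.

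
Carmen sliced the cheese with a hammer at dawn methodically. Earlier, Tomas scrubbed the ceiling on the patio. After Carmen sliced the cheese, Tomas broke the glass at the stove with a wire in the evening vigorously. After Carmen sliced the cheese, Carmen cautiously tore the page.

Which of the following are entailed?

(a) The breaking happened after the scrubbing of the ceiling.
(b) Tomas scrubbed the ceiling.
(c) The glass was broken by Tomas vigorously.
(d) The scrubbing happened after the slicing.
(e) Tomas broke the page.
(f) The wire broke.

(a) Entailed — the narrative places the scrubbing before the breaking.
(b) Entailed — dropping 'on the patio' leaves a sub-description the original still satisfies.
(c) Entailed — this follows by dropping conjuncts from the breaking event's description.
(d) Not entailed — the narrative places the scrubbing before the slicing, not after.
(e) Not entailed — Tomas broke the glass, not the page; the page belongs to the tearing event.
(f) Not entailed — the glass is what broke, not the wire.

(a), (b), (c)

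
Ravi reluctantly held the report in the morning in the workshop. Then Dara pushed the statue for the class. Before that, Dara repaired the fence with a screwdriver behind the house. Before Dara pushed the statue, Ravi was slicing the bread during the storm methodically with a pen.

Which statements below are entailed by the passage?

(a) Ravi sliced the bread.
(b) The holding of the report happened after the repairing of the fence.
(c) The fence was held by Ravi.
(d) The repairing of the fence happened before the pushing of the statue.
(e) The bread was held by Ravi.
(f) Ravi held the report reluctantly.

(a) Not entailed — 'was slicing' is progressive on an accomplishment; it does not entail the completed 'sliced'.
(b) Not entailed — the narrative doesn't order the repairing relative to the holding.
(c) Not entailed — Ravi held the report, not the fence; the fence belongs to the repairing event.
(d) Entailed — the narrative places the repairing before the pushing.
(e) Not entailed — Ravi held the report, not the bread; the bread belongs to the slicing event.
(f) Entailed — this follows by dropping conjuncts from the holding event's description.

(d), (f)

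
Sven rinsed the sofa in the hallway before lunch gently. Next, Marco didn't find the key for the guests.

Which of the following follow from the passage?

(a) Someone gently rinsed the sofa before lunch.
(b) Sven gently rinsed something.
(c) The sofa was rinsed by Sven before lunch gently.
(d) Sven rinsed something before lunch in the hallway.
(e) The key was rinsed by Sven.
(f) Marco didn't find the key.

(a) Entailed — this follows by dropping conjuncts from the rinsing event's description.
(b) Entailed — this follows by dropping conjuncts from the rinsing event's description.
(c) Entailed — every conjunct here is already in the original rinsing event.
(d) Entailed — every conjunct here is already in the original rinsing event.
(e) Not entailed — Sven rinsed the sofa, not the key; the key belongs to the finding event.
(f) Not entailed — dropping 'for the guests' under negation is not valid — the original leaves open that Marco found the key some other way.

(a), (b), (c), (d)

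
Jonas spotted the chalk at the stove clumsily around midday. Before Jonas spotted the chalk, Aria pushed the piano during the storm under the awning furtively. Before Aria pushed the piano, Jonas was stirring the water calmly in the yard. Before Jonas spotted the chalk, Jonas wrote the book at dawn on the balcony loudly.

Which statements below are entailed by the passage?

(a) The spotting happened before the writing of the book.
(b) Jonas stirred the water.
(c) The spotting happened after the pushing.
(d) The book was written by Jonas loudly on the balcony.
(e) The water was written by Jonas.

(b), (c), (d)

(a) Not entailed — the narrative places the writing before the spotting, not after.
(b) Entailed — 'stir' is an activity; 'was stirring' entails that some stirring happened, so 'stirred' holds.
(c) Entailed — the narrative places the pushing before the spotting.
(d) Entailed — this follows by dropping conjuncts from the writing event's description.
(e) Not entailed — Jonas wrote the book, not the water; the water belongs to the stirring event.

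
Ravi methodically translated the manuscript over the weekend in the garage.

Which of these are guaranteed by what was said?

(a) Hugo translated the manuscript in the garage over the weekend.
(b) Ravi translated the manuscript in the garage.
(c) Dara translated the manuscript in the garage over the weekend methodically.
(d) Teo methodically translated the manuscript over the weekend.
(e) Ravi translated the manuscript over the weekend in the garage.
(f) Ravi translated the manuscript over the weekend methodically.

(a) Not entailed — the passage has Ravi translating the manuscript, not Hugo.
(b) Entailed — every conjunct here is already in the original translating event.
(c) Not entailed — the passage has Ravi translating the manuscript, not Dara.
(d) Not entailed — the passage has Ravi translating the manuscript, not Teo.
(e) Entailed — the original entails any weakening of itself; this just drops 'methodically'.
(f) Entailed — the original entails any weakening of itself; this just drops 'in the garage'.

(b), (e), (f)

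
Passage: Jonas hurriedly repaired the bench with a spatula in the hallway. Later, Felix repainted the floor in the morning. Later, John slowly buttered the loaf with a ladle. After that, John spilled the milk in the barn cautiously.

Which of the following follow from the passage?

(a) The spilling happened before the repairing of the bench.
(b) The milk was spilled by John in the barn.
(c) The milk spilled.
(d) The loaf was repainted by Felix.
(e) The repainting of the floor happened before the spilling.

(b), (c), (e)

(a) Not entailed — the narrative places the repairing before the spilling, not after.
(b) Entailed — every conjunct here is already in the original spilling event.
(c) Entailed — 'John spilled the milk' is causative; it entails the inchoative 'the milk spilled'.
(d) Not entailed — Felix repainted the floor, not the loaf; the loaf belongs to the buttering event.
(e) Entailed — the narrative places the repainting before the spilling.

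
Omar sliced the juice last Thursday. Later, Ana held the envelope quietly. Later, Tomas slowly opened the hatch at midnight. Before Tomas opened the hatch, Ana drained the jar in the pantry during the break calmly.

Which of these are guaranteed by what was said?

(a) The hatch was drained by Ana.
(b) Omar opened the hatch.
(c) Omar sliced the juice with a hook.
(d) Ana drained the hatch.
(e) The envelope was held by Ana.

(a) Not entailed — Ana drained the jar, not the hatch; the hatch belongs to the opening event.
(b) Not entailed — the passage has Tomas opening the hatch, not Omar.
(c) Not entailed — 'with a hook' adds information not in the original event.
(d) Not entailed — Ana drained the jar, not the hatch; the hatch belongs to the opening event.
(e) Entailed — every conjunct here is already in the original holding event.

(e)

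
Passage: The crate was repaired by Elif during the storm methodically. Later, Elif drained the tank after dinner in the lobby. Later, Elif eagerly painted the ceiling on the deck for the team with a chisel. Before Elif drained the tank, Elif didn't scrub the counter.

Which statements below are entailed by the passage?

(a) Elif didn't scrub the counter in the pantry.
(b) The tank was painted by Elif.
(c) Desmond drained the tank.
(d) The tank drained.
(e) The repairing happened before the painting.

(a), (d), (e)

(a) Entailed — under negation, adding a further restriction is entailed: if no such scrubbing event occurred, none occurred in the pantry either.
(b) Not entailed — Elif painted the ceiling, not the tank; the tank belongs to the draining event.
(c) Not entailed — the passage has Elif draining the tank, not Desmond.
(d) Entailed — 'Elif drained the tank' is causative; it entails the inchoative 'the tank drained'.
(e) Entailed — the narrative places the repairing before the painting.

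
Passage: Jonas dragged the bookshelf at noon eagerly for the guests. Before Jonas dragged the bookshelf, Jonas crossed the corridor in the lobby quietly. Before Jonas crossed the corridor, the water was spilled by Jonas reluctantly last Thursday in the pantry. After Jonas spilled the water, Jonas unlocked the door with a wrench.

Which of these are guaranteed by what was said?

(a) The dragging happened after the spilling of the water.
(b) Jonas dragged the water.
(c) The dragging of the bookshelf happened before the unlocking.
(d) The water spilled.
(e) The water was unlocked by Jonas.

(a), (d)

(a) Entailed — the narrative places the spilling before the dragging.
(b) Not entailed — Jonas dragged the bookshelf, not the water; the water belongs to the spilling event.
(c) Not entailed — the narrative doesn't order the dragging relative to the unlocking.
(d) Entailed — 'Jonas spilled the water' is causative; it entails the inchoative 'the water spilled'.
(e) Not entailed — Jonas unlocked the door, not the water; the water belongs to the spilling event.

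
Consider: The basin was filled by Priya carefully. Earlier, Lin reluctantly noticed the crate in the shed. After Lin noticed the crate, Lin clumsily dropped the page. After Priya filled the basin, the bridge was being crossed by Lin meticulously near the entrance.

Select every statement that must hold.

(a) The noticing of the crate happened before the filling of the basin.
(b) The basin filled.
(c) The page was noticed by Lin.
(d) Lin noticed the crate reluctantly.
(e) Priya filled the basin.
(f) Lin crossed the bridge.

(a) Entailed — the narrative places the noticing before the filling.
(b) Entailed — 'Priya filled the basin' is causative; it entails the inchoative 'the basin filled'.
(c) Not entailed — Lin noticed the crate, not the page; the page belongs to the dropping event.
(d) Entailed — this follows by dropping conjuncts from the noticing event's description.
(e) Entailed — this follows by dropping conjuncts from the filling event's description.
(f) Not entailed — 'was crossing' is progressive on an accomplishment; it does not entail the completed 'crossed'.

(a), (b), (d), (e)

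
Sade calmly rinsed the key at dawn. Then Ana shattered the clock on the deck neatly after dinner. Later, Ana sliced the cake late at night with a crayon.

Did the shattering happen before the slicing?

yes

The narrative orders the shattering before the slicing.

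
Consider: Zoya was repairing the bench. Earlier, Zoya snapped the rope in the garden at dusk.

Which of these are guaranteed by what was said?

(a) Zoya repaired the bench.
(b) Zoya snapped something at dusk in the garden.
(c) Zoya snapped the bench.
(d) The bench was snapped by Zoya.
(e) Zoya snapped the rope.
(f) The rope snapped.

(a) Not entailed — 'was repairing' is progressive on an accomplishment; it does not entail the completed 'repaired'.
(b) Entailed — this follows by dropping conjuncts from the snapping event's description.
(c) Not entailed — Zoya snapped the rope, not the bench; the bench belongs to the repairing event.
(d) Not entailed — Zoya snapped the rope, not the bench; the bench belongs to the repairing event.
(e) Entailed — this follows by dropping conjuncts from the snapping event's description.
(f) Entailed — 'Zoya snapped the rope' is causative; it entails the inchoative 'the rope snapped'.

(b), (e), (f)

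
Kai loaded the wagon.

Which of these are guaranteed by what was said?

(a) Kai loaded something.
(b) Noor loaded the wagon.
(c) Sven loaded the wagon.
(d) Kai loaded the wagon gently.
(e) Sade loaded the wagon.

(a)

(a) Entailed — this follows by dropping conjuncts from the loading event's description.
(b) Not entailed — the passage has Kai loading the wagon, not Noor.
(c) Not entailed — the passage has Kai loading the wagon, not Sven.
(d) Not entailed — 'gently' adds information not in the original event.
(e) Not entailed — the passage has Kai loading the wagon, not Sade.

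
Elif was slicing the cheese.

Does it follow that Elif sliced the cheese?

no

'was slicing' is progressive; for an accomplishment like 'slice the cheese', it doesn't entail completion.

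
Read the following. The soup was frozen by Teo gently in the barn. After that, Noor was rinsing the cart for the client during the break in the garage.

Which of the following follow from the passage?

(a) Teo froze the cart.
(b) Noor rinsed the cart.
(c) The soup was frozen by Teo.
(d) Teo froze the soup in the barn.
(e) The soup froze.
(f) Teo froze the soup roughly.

(b), (c), (d), (e)

(a) Not entailed — Teo froze the soup, not the cart; the cart belongs to the rinsing event.
(b) Entailed — 'rinse' is an activity; 'was rinsing' entails that some rinsing happened, so 'rinsed' holds.
(c) Entailed — dropping 'in the barn', 'gently' leaves a sub-description the original still satisfies.
(d) Entailed — the original entails any weakening of itself; this just drops 'gently'.
(e) Entailed — 'Teo froze the soup' is causative; it entails the inchoative 'the soup froze'.
(f) Not entailed — 'roughly' adds a manner not in (and inconsistent with) the original.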